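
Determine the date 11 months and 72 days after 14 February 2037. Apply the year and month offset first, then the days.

March 27, 2038

Adding 11 months and 72 days from February 14, 2037: first the month/year part, then the days.
month 2 + 11 = 13, which is month 1 of year 2038 → January 2038.
Day 14 is valid in January, giving January 14, 2038.
Now add 72 days from January 14, 2038.
January has 31 days, so 31 − 14 = 17 days remain after January 14, 2038; 72 − 17 = 55 left.
February 2038 has 28 days (2038 is not a leap year): 55 − 28 = 27 left.
27 days into March 2038 → March 27, 2038.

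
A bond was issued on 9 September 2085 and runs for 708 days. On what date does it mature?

Advancing 708 days from September 9, 2085.
September has 30 days, so 30 − 9 = 21 days remain after September 9, 2085; 708 − 21 = 687 left.
October 2085 has 31 days: 687 − 31 = 656 left.
November 2085 has 30 days: 656 − 30 = 626 left.
December 2085 has 31 days: 626 − 31 = 595 left.
January 2086 has 31 days: 595 − 31 = 564 left.
February 2086 has 28 days (2086 is not a leap year): 564 − 28 = 536 left.
March 2086 has 31 days: 536 − 31 = 505 left.
April 2086 has 30 days: 505 − 30 = 475 left.
May 2086 has 31 days: 475 − 31 = 444 left.
June 2086 has 30 days: 444 − 30 = 414 left.
July 2086 has 31 days: 414 − 31 = 383 left.
August 2086 has 31 days: 383 − 31 = 352 left.
September 2086 has 30 days: 352 − 30 = 322 left.
October 2086 has 31 days: 322 − 31 = 291 left.
November 2086 has 30 days: 291 − 30 = 261 left.
December 2086 has 31 days: 261 − 31 = 230 left.
January 2087 has 31 days: 230 − 31 = 199 left.
February 2087 has 28 days (2087 is not a leap year): 199 − 28 = 171 left.
March 2087 has 31 days: 171 − 31 = 140 left.
April 2087 has 30 days: 140 − 30 = 110 left.
May 2087 has 31 days: 110 − 31 = 79 left.
June 2087 has 30 days: 79 − 30 = 49 left.
July 2087 has 31 days: 49 − 31 = 18 left.
18 days into August 2087 → August 18, 2087.

August 18, 2087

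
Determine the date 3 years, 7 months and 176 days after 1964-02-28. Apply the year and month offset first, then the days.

March 22, 1968

Advancing 3 years, 7 months and 176 days from February 28, 1964: first the month/year part, then the days.
+3 years → 1967; month 2 + 7 = 9 → September 1967.
Day 28 is valid in September, giving September 28, 1967.
Now add 176 days from September 28, 1967.
September has 30 days, so 30 − 28 = 2 days remain after September 28, 1967; 176 − 2 = 174 left.
October 1967 has 31 days: 174 − 31 = 143 left.
November 1967 has 30 days: 143 − 30 = 113 left.
December 1967 has 31 days: 113 − 31 = 82 left.
January 1968 has 31 days: 82 − 31 = 51 left.
February 1968 has 29 days (1968 is a leap year): 51 − 29 = 22 left.
22 days into March 1968 → March 22, 1968.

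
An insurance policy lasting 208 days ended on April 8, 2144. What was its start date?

Subtracting 208 days from April 8, 2144.
Going back 8 days from April 8, 2144 reaches the end of the previous month; 208 − 8 = 200 left.
March 2144 has 31 days: 200 − 31 = 169 left.
February 2144 has 29 days (2144 is a leap year): 169 − 29 = 140 left.
January 2144 has 31 days: 140 − 31 = 109 left.
December 2143 has 31 days: 109 − 31 = 78 left.
November 2143 has 30 days: 78 − 30 = 48 left.
October 2143 has 31 days: 48 − 31 = 17 left.
September 2143 has 30 days; 30 − 17 = 13 → September 13, 2143.

September 13, 2143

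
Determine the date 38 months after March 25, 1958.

May 25, 1961

Adding 38 months from March 25, 1958.
month 3 + 38 = 41, which is month 5 of year 1961 → May 1961.
Day 25 is valid in May, giving May 25, 1961.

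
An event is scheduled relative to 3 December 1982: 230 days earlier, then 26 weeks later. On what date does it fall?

Going back 230 days from December 3, 1982:
Going back 3 days from December 3, 1982 reaches the end of the previous month; 230 − 3 = 227 left.
November 1982 has 30 days: 227 − 30 = 197 left.
October 1982 has 31 days: 197 − 31 = 166 left.
September 1982 has 30 days: 166 − 30 = 136 left.
August 1982 has 31 days: 136 − 31 = 105 left.
July 1982 has 31 days: 105 − 31 = 74 left.
June 1982 has 30 days: 74 − 30 = 44 left.
May 1982 has 31 days: 44 − 31 = 13 left.
April 1982 has 30 days; 30 − 13 = 17 → April 17, 1982.
Advancing 26 weeks (= 182 days) from April 17, 1982:
April has 30 days, so 30 − 17 = 13 days remain after April 17, 1982; 182 − 13 = 169 left.
May 1982 has 31 days: 169 − 31 = 138 left.
June 1982 has 30 days: 138 − 30 = 108 left.
July 1982 has 31 days: 108 − 31 = 77 left.
August 1982 has 31 days: 77 − 31 = 46 left.
September 1982 has 30 days: 46 − 30 = 16 left.
16 days into October 1982 → October 16, 1982.

October 16, 1982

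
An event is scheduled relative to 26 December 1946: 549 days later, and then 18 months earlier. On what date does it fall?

December 27, 1946

Counting forward 549 days from December 26, 1946:
December has 31 days, so 31 − 26 = 5 days remain after December 26, 1946; 549 − 5 = 544 left.
January 1947 has 31 days: 544 − 31 = 513 left.
February 1947 has 28 days (1947 is not a leap year): 513 − 28 = 485 left.
March 1947 has 31 days: 485 − 31 = 454 left.
April 1947 has 30 days: 454 − 30 = 424 left.
May 1947 has 31 days: 424 − 31 = 393 left.
June 1947 has 30 days: 393 − 30 = 363 left.
July 1947 has 31 days: 363 − 31 = 332 left.
August 1947 has 31 days: 332 − 31 = 301 left.
September 1947 has 30 days: 301 − 30 = 271 left.
October 1947 has 31 days: 271 − 31 = 240 left.
November 1947 has 30 days: 240 − 30 = 210 left.
December 1947 has 31 days: 210 − 31 = 179 left.
January 1948 has 31 days: 179 − 31 = 148 left.
February 1948 has 29 days (1948 is a leap year): 148 − 29 = 119 left.
March 1948 has 31 days: 119 − 31 = 88 left.
April 1948 has 30 days: 88 − 30 = 58 left.
May 1948 has 31 days: 58 − 31 = 27 left.
27 days into June 1948 → June 27, 1948.
Counting back 18 months from June 27, 1948:
month 6 − 18 = -12, which is month 12 of year 1946 → December 1946.
Day 27 is valid in December, giving December 27, 1946.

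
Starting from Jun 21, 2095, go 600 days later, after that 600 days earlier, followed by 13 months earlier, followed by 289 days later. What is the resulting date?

March 6, 2095

Adding 600 days from June 21, 2095:
June has 30 days, so 30 − 21 = 9 days remain after June 21, 2095; 600 − 9 = 591 left.
July 2095 has 31 days: 591 − 31 = 560 left.
August 2095 has 31 days: 560 − 31 = 529 left.
September 2095 has 30 days: 529 − 30 = 499 left.
October 2095 has 31 days: 499 − 31 = 468 left.
November 2095 has 30 days: 468 − 30 = 438 left.
December 2095 has 31 days: 438 − 31 = 407 left.
January 2096 has 31 days: 407 − 31 = 376 left.
February 2096 has 29 days (2096 is a leap year): 376 − 29 = 347 left.
March 2096 has 31 days: 347 − 31 = 316 left.
April 2096 has 30 days: 316 − 30 = 286 left.
May 2096 has 31 days: 286 − 31 = 255 left.
June 2096 has 30 days: 255 − 30 = 225 left.
July 2096 has 31 days: 225 − 31 = 194 left.
August 2096 has 31 days: 194 − 31 = 163 left.
September 2096 has 30 days: 163 − 30 = 133 left.
October 2096 has 31 days: 133 − 31 = 102 left.
November 2096 has 30 days: 102 − 30 = 72 left.
December 2096 has 31 days: 72 − 31 = 41 left.
January 2097 has 31 days: 41 − 31 = 10 left.
10 days into February 2097 → February 10, 2097.
Counting back 600 days from February 10, 2097:
Going back 10 days from February 10, 2097 reaches the end of the previous month; 600 − 10 = 590 left.
January 2097 has 31 days: 590 − 31 = 559 left.
December 2096 has 31 days: 559 − 31 = 528 left.
November 2096 has 30 days: 528 − 30 = 498 left.
October 2096 has 31 days: 498 − 31 = 467 left.
September 2096 has 30 days: 467 − 30 = 437 left.
August 2096 has 31 days: 437 − 31 = 406 left.
July 2096 has 31 days: 406 − 31 = 375 left.
June 2096 has 30 days: 375 − 30 = 345 left.
May 2096 has 31 days: 345 − 31 = 314 left.
April 2096 has 30 days: 314 − 30 = 284 left.
March 2096 has 31 days: 284 − 31 = 253 left.
February 2096 has 29 days (2096 is a leap year): 253 − 29 = 224 left.
January 2096 has 31 days: 224 − 31 = 193 left.
December 2095 has 31 days: 193 − 31 = 162 left.
November 2095 has 30 days: 162 − 30 = 132 left.
October 2095 has 31 days: 132 − 31 = 101 left.
September 2095 has 30 days: 101 − 30 = 71 left.
August 2095 has 31 days: 71 − 31 = 40 left.
July 2095 has 31 days: 40 − 31 = 9 left.
June 2095 has 30 days; 30 − 9 = 21 → June 21, 2095.
Counting back 13 months from June 21, 2095:
month 6 − 13 = -7, which is month 5 of year 2094 → May 2094.
Day 21 is valid in May, giving May 21, 2094.
Counting forward 289 days from May 21, 2094:
May has 31 days, so 31 − 21 = 10 days remain after May 21, 2094; 289 − 10 = 279 left.
June 2094 has 30 days: 279 − 30 = 249 left.
July 2094 has 31 days: 249 − 31 = 218 left.
August 2094 has 31 days: 218 − 31 = 187 left.
September 2094 has 30 days: 187 − 30 = 157 left.
October 2094 has 31 days: 157 − 31 = 126 left.
November 2094 has 30 days: 126 − 30 = 96 left.
December 2094 has 31 days: 96 − 31 = 65 left.
January 2095 has 31 days: 65 − 31 = 34 left.
February 2095 has 28 days (2095 is not a leap year): 34 − 28 = 6 left.
6 days into March 2095 → March 6, 2095.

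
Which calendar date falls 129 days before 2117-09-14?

Subtracting 129 days from September 14, 2117.
Going back 14 days from September 14, 2117 reaches the end of the previous month; 129 − 14 = 115 left.
August 2117 has 31 days: 115 − 31 = 84 left.
July 2117 has 31 days: 84 − 31 = 53 left.
June 2117 has 30 days: 53 − 30 = 23 left.
May 2117 has 31 days; 31 − 23 = 8 → May 8, 2117.

May 8, 2117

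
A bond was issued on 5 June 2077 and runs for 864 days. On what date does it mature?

Advancing 864 days from June 5, 2077.
June has 30 days, so 30 − 5 = 25 days remain after June 5, 2077; 864 − 25 = 839 left.
July 2077 has 31 days: 839 − 31 = 808 left.
August 2077 has 31 days: 808 − 31 = 777 left.
September 2077 has 30 days: 777 − 30 = 747 left.
October 2077 has 31 days: 747 − 31 = 716 left.
November 2077 has 30 days: 716 − 30 = 686 left.
December 2077 has 31 days: 686 − 31 = 655 left.
January 2078 has 31 days: 655 − 31 = 624 left.
February 2078 has 28 days (2078 is not a leap year): 624 − 28 = 596 left.
March 2078 has 31 days: 596 − 31 = 565 left.
April 2078 has 30 days: 565 − 30 = 535 left.
May 2078 has 31 days: 535 − 31 = 504 left.
June 2078 has 30 days: 504 − 30 = 474 left.
July 2078 has 31 days: 474 − 31 = 443 left.
August 2078 has 31 days: 443 − 31 = 412 left.
September 2078 has 30 days: 412 − 30 = 382 left.
October 2078 has 31 days: 382 − 31 = 351 left.
November 2078 has 30 days: 351 − 30 = 321 left.
December 2078 has 31 days: 321 − 31 = 290 left.
January 2079 has 31 days: 290 − 31 = 259 left.
February 2079 has 28 days (2079 is not a leap year): 259 − 28 = 231 left.
March 2079 has 31 days: 231 − 31 = 200 left.
April 2079 has 30 days: 200 − 30 = 170 left.
May 2079 has 31 days: 170 − 31 = 139 left.
June 2079 has 30 days: 139 − 30 = 109 left.
July 2079 has 31 days: 109 − 31 = 78 left.
August 2079 has 31 days: 78 − 31 = 47 left.
September 2079 has 30 days: 47 − 30 = 17 left.
17 days into October 2079 → October 17, 2079.

October 17, 2079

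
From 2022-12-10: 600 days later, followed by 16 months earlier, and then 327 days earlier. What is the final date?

May 9, 2022

Counting forward 600 days from December 10, 2022:
December has 31 days, so 31 − 10 = 21 days remain after December 10, 2022; 600 − 21 = 579 left.
January 2023 has 31 days: 579 − 31 = 548 left.
February 2023 has 28 days (2023 is not a leap year): 548 − 28 = 520 left.
March 2023 has 31 days: 520 − 31 = 489 left.
April 2023 has 30 days: 489 − 30 = 459 left.
May 2023 has 31 days: 459 − 31 = 428 left.
June 2023 has 30 days: 428 − 30 = 398 left.
July 2023 has 31 days: 398 − 31 = 367 left.
August 2023 has 31 days: 367 − 31 = 336 left.
September 2023 has 30 days: 336 − 30 = 306 left.
October 2023 has 31 days: 306 − 31 = 275 left.
November 2023 has 30 days: 275 − 30 = 245 left.
December 2023 has 31 days: 245 − 31 = 214 left.
January 2024 has 31 days: 214 − 31 = 183 left.
February 2024 has 29 days (2024 is a leap year): 183 − 29 = 154 left.
March 2024 has 31 days: 154 − 31 = 123 left.
April 2024 has 30 days: 123 − 30 = 93 left.
May 2024 has 31 days: 93 − 31 = 62 left.
June 2024 has 30 days: 62 − 30 = 32 left.
July 2024 has 31 days: 32 − 31 = 1 left.
1 day into August 2024 → August 1, 2024.
Going back 16 months from August 1, 2024:
month 8 − 16 = -8, which is month 4 of year 2023 → April 2023.
Day 1 is valid in April, giving April 1, 2023.
Going back 327 days from April 1, 2023:
Going back 1 day from April 1, 2023 reaches the end of the previous month; 327 − 1 = 326 left.
March 2023 has 31 days: 326 − 31 = 295 left.
February 2023 has 28 days (2023 is not a leap year): 295 − 28 = 267 left.
January 2023 has 31 days: 267 − 31 = 236 left.
December 2022 has 31 days: 236 − 31 = 205 left.
November 2022 has 30 days: 205 − 30 = 175 left.
October 2022 has 31 days: 175 − 31 = 144 left.
September 2022 has 30 days: 144 − 30 = 114 left.
August 2022 has 31 days: 114 − 31 = 83 left.
July 2022 has 31 days: 83 − 31 = 52 left.
June 2022 has 30 days: 52 − 30 = 22 left.
May 2022 has 31 days; 31 − 22 = 9 → May 9, 2022.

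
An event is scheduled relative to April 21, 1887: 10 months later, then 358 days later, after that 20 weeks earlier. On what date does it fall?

September 26, 1888

Counting forward 10 months from April 21, 1887:
month 4 + 10 = 14, which is month 2 of year 1888 → February 1888.
Day 21 is valid in February, giving February 21, 1888.
Advancing 358 days from February 21, 1888:
February has 29 days, so 29 − 21 = 8 days remain after February 21, 1888; 358 − 8 = 350 left.
March 1888 has 31 days: 350 − 31 = 319 left.
April 1888 has 30 days: 319 − 30 = 289 left.
May 1888 has 31 days: 289 − 31 = 258 left.
June 1888 has 30 days: 258 − 30 = 228 left.
July 1888 has 31 days: 228 − 31 = 197 left.
August 1888 has 31 days: 197 − 31 = 166 left.
September 1888 has 30 days: 166 − 30 = 136 left.
October 1888 has 31 days: 136 − 31 = 105 left.
November 1888 has 30 days: 105 − 30 = 75 left.
December 1888 has 31 days: 75 − 31 = 44 left.
January 1889 has 31 days: 44 − 31 = 13 left.
13 days into February 1889 → February 13, 1889.
Subtracting 20 weeks (= 140 days) from February 13, 1889:
Going back 13 days from February 13, 1889 reaches the end of the previous month; 140 − 13 = 127 left.
January 1889 has 31 days: 127 − 31 = 96 left.
December 1888 has 31 days: 96 − 31 = 65 left.
November 1888 has 30 days: 65 − 30 = 35 left.
October 1888 has 31 days: 35 − 31 = 4 left.
September 1888 has 30 days; 30 − 4 = 26 → September 26, 1888.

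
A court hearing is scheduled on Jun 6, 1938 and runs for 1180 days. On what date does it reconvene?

Counting forward 1180 days from June 6, 1938.
June has 30 days, so 30 − 6 = 24 days remain after June 6, 1938; 1180 − 24 = 1156 left.
July 1938 has 31 days: 1156 − 31 = 1125 left.
August 1938 has 31 days: 1125 − 31 = 1094 left.
September 1938 has 30 days: 1094 − 30 = 1064 left.
October 1938 has 31 days: 1064 − 31 = 1033 left.
November 1938 has 30 days: 1033 − 30 = 1003 left.
December 1938 has 31 days: 1003 − 31 = 972 left.
January 1939 has 31 days: 972 − 31 = 941 left.
February 1939 has 28 days (1939 is not a leap year): 941 − 28 = 913 left.
March 1939 has 31 days: 913 − 31 = 882 left.
April 1939 has 30 days: 882 − 30 = 852 left.
May 1939 has 31 days: 852 − 31 = 821 left.
June 1939 has 30 days: 821 − 30 = 791 left.
July 1939 has 31 days: 791 − 31 = 760 left.
August 1939 has 31 days: 760 − 31 = 729 left.
September 1939 has 30 days: 729 − 30 = 699 left.
October 1939 has 31 days: 699 − 31 = 668 left.
November 1939 has 30 days: 668 − 30 = 638 left.
December 1939 has 31 days: 638 − 31 = 607 left.
January 1940 has 31 days: 607 − 31 = 576 left.
February 1940 has 29 days (1940 is a leap year): 576 − 29 = 547 left.
March 1940 has 31 days: 547 − 31 = 516 left.
April 1940 has 30 days: 516 − 30 = 486 left.
May 1940 has 31 days: 486 − 31 = 455 left.
June 1940 has 30 days: 455 − 30 = 425 left.
July 1940 has 31 days: 425 − 31 = 394 left.
August 1940 has 31 days: 394 − 31 = 363 left.
September 1940 has 30 days: 363 − 30 = 333 left.
October 1940 has 31 days: 333 − 31 = 302 left.
November 1940 has 30 days: 302 − 30 = 272 left.
December 1940 has 31 days: 272 − 31 = 241 left.
January 1941 has 31 days: 241 − 31 = 210 left.
February 1941 has 28 days (1941 is not a leap year): 210 − 28 = 182 left.
March 1941 has 31 days: 182 − 31 = 151 left.
April 1941 has 30 days: 151 − 30 = 121 left.
May 1941 has 31 days: 121 − 31 = 90 left.
June 1941 has 30 days: 90 − 30 = 60 left.
July 1941 has 31 days: 60 − 31 = 29 left.
29 days into August 1941 → August 29, 1941.

August 29, 1941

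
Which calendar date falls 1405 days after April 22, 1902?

February 25, 1906

Advancing 1405 days from April 22, 1902.
April has 30 days, so 30 − 22 = 8 days remain after April 22, 1902; 1405 − 8 = 1397 left.
May 1902 has 31 days: 1397 − 31 = 1366 left.
June 1902 has 30 days: 1366 − 30 = 1336 left.
July 1902 has 31 days: 1336 − 31 = 1305 left.
August 1902 has 31 days: 1305 − 31 = 1274 left.
September 1902 has 30 days: 1274 − 30 = 1244 left.
October 1902 has 31 days: 1244 − 31 = 1213 left.
November 1902 has 30 days: 1213 − 30 = 1183 left.
December 1902 has 31 days: 1183 − 31 = 1152 left.
January 1903 has 31 days: 1152 − 31 = 1121 left.
February 1903 has 28 days (1903 is not a leap year): 1121 − 28 = 1093 left.
March 1903 has 31 days: 1093 − 31 = 1062 left.
April 1903 has 30 days: 1062 − 30 = 1032 left.
May 1903 has 31 days: 1032 − 31 = 1001 left.
June 1903 has 30 days: 1001 − 30 = 971 left.
July 1903 has 31 days: 971 − 31 = 940 left.
August 1903 has 31 days: 940 − 31 = 909 left.
September 1903 has 30 days: 909 − 30 = 879 left.
October 1903 has 31 days: 879 − 31 = 848 left.
November 1903 has 30 days: 848 − 30 = 818 left.
December 1903 has 31 days: 818 − 31 = 787 left.
January 1904 has 31 days: 787 − 31 = 756 left.
February 1904 has 29 days (1904 is a leap year): 756 − 29 = 727 left.
March 1904 has 31 days: 727 − 31 = 696 left.
April 1904 has 30 days: 696 − 30 = 666 left.
May 1904 has 31 days: 666 − 31 = 635 left.
June 1904 has 30 days: 635 − 30 = 605 left.
July 1904 has 31 days: 605 − 31 = 574 left.
August 1904 has 31 days: 574 − 31 = 543 left.
September 1904 has 30 days: 543 − 30 = 513 left.
October 1904 has 31 days: 513 − 31 = 482 left.
November 1904 has 30 days: 482 − 30 = 452 left.
December 1904 has 31 days: 452 − 31 = 421 left.
January 1905 has 31 days: 421 − 31 = 390 left.
February 1905 has 28 days (1905 is not a leap year): 390 − 28 = 362 left.
March 1905 has 31 days: 362 − 31 = 331 left.
April 1905 has 30 days: 331 − 30 = 301 left.
May 1905 has 31 days: 301 − 31 = 270 left.
June 1905 has 30 days: 270 − 30 = 240 left.
July 1905 has 31 days: 240 − 31 = 209 left.
August 1905 has 31 days: 209 − 31 = 178 left.
September 1905 has 30 days: 178 − 30 = 148 left.
October 1905 has 31 days: 148 − 31 = 117 left.
November 1905 has 30 days: 117 − 30 = 87 left.
December 1905 has 31 days: 87 − 31 = 56 left.
January 1906 has 31 days: 56 − 31 = 25 left.
25 days into February 1906 → February 25, 1906.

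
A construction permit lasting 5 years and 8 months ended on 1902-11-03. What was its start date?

Counting back 5 years and 8 months from November 3, 1902.
-5 years → 1897; month 11 − 8 = 3 → March 1897.
Day 3 is valid in March, giving March 3, 1897.

March 3, 1897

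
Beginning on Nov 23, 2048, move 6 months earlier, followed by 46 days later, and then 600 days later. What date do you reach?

February 28, 2050

Going back 6 months from November 23, 2048:
month 11 − 6 = 5 → May 2048.
Day 23 is valid in May, giving May 23, 2048.
Adding 46 days from May 23, 2048:
May has 31 days, so 31 − 23 = 8 days remain after May 23, 2048; 46 − 8 = 38 left.
June 2048 has 30 days: 38 − 30 = 8 left.
8 days into July 2048 → July 8, 2048.
Adding 600 days from July 8, 2048:
July has 31 days, so 31 − 8 = 23 days remain after July 8, 2048; 600 − 23 = 577 left.
August 2048 has 31 days: 577 − 31 = 546 left.
September 2048 has 30 days: 546 − 30 = 516 left.
October 2048 has 31 days: 516 − 31 = 485 left.
November 2048 has 30 days: 485 − 30 = 455 left.
December 2048 has 31 days: 455 − 31 = 424 left.
January 2049 has 31 days: 424 − 31 = 393 left.
February 2049 has 28 days (2049 is not a leap year): 393 − 28 = 365 left.
March 2049 has 31 days: 365 − 31 = 334 left.
April 2049 has 30 days: 334 − 30 = 304 left.
May 2049 has 31 days: 304 − 31 = 273 left.
June 2049 has 30 days: 273 − 30 = 243 left.
July 2049 has 31 days: 243 − 31 = 212 left.
August 2049 has 31 days: 212 − 31 = 181 left.
September 2049 has 30 days: 181 − 30 = 151 left.
October 2049 has 31 days: 151 − 31 = 120 left.
November 2049 has 30 days: 120 − 30 = 90 left.
December 2049 has 31 days: 90 − 31 = 59 left.
January 2050 has 31 days: 59 − 31 = 28 left.
28 days into February 2050 → February 28, 2050.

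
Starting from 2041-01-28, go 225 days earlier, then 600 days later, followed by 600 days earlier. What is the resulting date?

Counting back 225 days from January 28, 2041:
Going back 28 days from January 28, 2041 reaches the end of the previous month; 225 − 28 = 197 left.
December 2040 has 31 days: 197 − 31 = 166 left.
November 2040 has 30 days: 166 − 30 = 136 left.
October 2040 has 31 days: 136 − 31 = 105 left.
September 2040 has 30 days: 105 − 30 = 75 left.
August 2040 has 31 days: 75 − 31 = 44 left.
July 2040 has 31 days: 44 − 31 = 13 left.
June 2040 has 30 days; 30 − 13 = 17 → June 17, 2040.
Adding 600 days from June 17, 2040:
June has 30 days, so 30 − 17 = 13 days remain after June 17, 2040; 600 − 13 = 587 left.
July 2040 has 31 days: 587 − 31 = 556 left.
August 2040 has 31 days: 556 − 31 = 525 left.
September 2040 has 30 days: 525 − 30 = 495 left.
October 2040 has 31 days: 495 − 31 = 464 left.
November 2040 has 30 days: 464 − 30 = 434 left.
December 2040 has 31 days: 434 − 31 = 403 left.
January 2041 has 31 days: 403 − 31 = 372 left.
February 2041 has 28 days (2041 is not a leap year): 372 − 28 = 344 left.
March 2041 has 31 days: 344 − 31 = 313 left.
April 2041 has 30 days: 313 − 30 = 283 left.
May 2041 has 31 days: 283 − 31 = 252 left.
June 2041 has 30 days: 252 − 30 = 222 left.
July 2041 has 31 days: 222 − 31 = 191 left.
August 2041 has 31 days: 191 − 31 = 160 left.
September 2041 has 30 days: 160 − 30 = 130 left.
October 2041 has 31 days: 130 − 31 = 99 left.
November 2041 has 30 days: 99 − 30 = 69 left.
December 2041 has 31 days: 69 − 31 = 38 left.
January 2042 has 31 days: 38 − 31 = 7 left.
7 days into February 2042 → February 7, 2042.
Going back 600 days from February 7, 2042:
Going back 7 days from February 7, 2042 reaches the end of the previous month; 600 − 7 = 593 left.
January 2042 has 31 days: 593 − 31 = 562 left.
December 2041 has 31 days: 562 − 31 = 531 left.
November 2041 has 30 days: 531 − 30 = 501 left.
October 2041 has 31 days: 501 − 31 = 470 left.
September 2041 has 30 days: 470 − 30 = 440 left.
August 2041 has 31 days: 440 − 31 = 409 left.
July 2041 has 31 days: 409 − 31 = 378 left.
June 2041 has 30 days: 378 − 30 = 348 left.
May 2041 has 31 days: 348 − 31 = 317 left.
April 2041 has 30 days: 317 − 30 = 287 left.
March 2041 has 31 days: 287 − 31 = 256 left.
February 2041 has 28 days (2041 is not a leap year): 256 − 28 = 228 left.
January 2041 has 31 days: 228 − 31 = 197 left.
December 2040 has 31 days: 197 − 31 = 166 left.
November 2040 has 30 days: 166 − 30 = 136 left.
October 2040 has 31 days: 136 − 31 = 105 left.
September 2040 has 30 days: 105 − 30 = 75 left.
August 2040 has 31 days: 75 − 31 = 44 left.
July 2040 has 31 days: 44 − 31 = 13 left.
June 2040 has 30 days; 30 − 13 = 17 → June 17, 2040.

June 17, 2040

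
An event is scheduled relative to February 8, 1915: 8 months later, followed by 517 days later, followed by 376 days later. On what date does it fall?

Advancing 8 months from February 8, 1915:
month 2 + 8 = 10 → October 1915.
Day 8 is valid in October, giving October 8, 1915.
Adding 517 days from October 8, 1915:
October has 31 days, so 31 − 8 = 23 days remain after October 8, 1915; 517 − 23 = 494 left.
November 1915 has 30 days: 494 − 30 = 464 left.
December 1915 has 31 days: 464 − 31 = 433 left.
January 1916 has 31 days: 433 − 31 = 402 left.
February 1916 has 29 days (1916 is a leap year): 402 − 29 = 373 left.
March 1916 has 31 days: 373 − 31 = 342 left.
April 1916 has 30 days: 342 − 30 = 312 left.
May 1916 has 31 days: 312 − 31 = 281 left.
June 1916 has 30 days: 281 − 30 = 251 left.
July 1916 has 31 days: 251 − 31 = 220 left.
August 1916 has 31 days: 220 − 31 = 189 left.
September 1916 has 30 days: 189 − 30 = 159 left.
October 1916 has 31 days: 159 − 31 = 128 left.
November 1916 has 30 days: 128 − 30 = 98 left.
December 1916 has 31 days: 98 − 31 = 67 left.
January 1917 has 31 days: 67 − 31 = 36 left.
February 1917 has 28 days (1917 is not a leap year): 36 − 28 = 8 left.
8 days into March 1917 → March 8, 1917.
Counting forward 376 days from March 8, 1917:
March has 31 days, so 31 − 8 = 23 days remain after March 8, 1917; 376 − 23 = 353 left.
April 1917 has 30 days: 353 − 30 = 323 left.
May 1917 has 31 days: 323 − 31 = 292 left.
June 1917 has 30 days: 292 − 30 = 262 left.
July 1917 has 31 days: 262 − 31 = 231 left.
August 1917 has 31 days: 231 − 31 = 200 left.
September 1917 has 30 days: 200 − 30 = 170 left.
October 1917 has 31 days: 170 − 31 = 139 left.
November 1917 has 30 days: 139 − 30 = 109 left.
December 1917 has 31 days: 109 − 31 = 78 left.
January 1918 has 31 days: 78 − 31 = 47 left.
February 1918 has 28 days (1918 is not a leap year): 47 − 28 = 19 left.
19 days into March 1918 → March 19, 1918.

March 19, 1918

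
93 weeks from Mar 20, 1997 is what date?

Counting forward 93 weeks = 651 days from March 20, 1997.
March has 31 days, so 31 − 20 = 11 days remain after March 20, 1997; 651 − 11 = 640 left.
April 1997 has 30 days: 640 − 30 = 610 left.
May 1997 has 31 days: 610 − 31 = 579 left.
June 1997 has 30 days: 579 − 30 = 549 left.
July 1997 has 31 days: 549 − 31 = 518 left.
August 1997 has 31 days: 518 − 31 = 487 left.
September 1997 has 30 days: 487 − 30 = 457 left.
October 1997 has 31 days: 457 − 31 = 426 left.
November 1997 has 30 days: 426 − 30 = 396 left.
December 1997 has 31 days: 396 − 31 = 365 left.
January 1998 has 31 days: 365 − 31 = 334 left.
February 1998 has 28 days (1998 is not a leap year): 334 − 28 = 306 left.
March 1998 has 31 days: 306 − 31 = 275 left.
April 1998 has 30 days: 275 − 30 = 245 left.
May 1998 has 31 days: 245 − 31 = 214 left.
June 1998 has 30 days: 214 − 30 = 184 left.
July 1998 has 31 days: 184 − 31 = 153 left.
August 1998 has 31 days: 153 − 31 = 122 left.
September 1998 has 30 days: 122 − 30 = 92 left.
October 1998 has 31 days: 92 − 31 = 61 left.
November 1998 has 30 days: 61 − 30 = 31 left.
31 days into December 1998 → December 31, 1998.

December 31, 1998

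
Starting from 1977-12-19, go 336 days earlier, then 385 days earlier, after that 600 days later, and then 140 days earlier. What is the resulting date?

April 2, 1977

Subtracting 336 days from December 19, 1977:
Going back 19 days from December 19, 1977 reaches the end of the previous month; 336 − 19 = 317 left.
November 1977 has 30 days: 317 − 30 = 287 left.
October 1977 has 31 days: 287 − 31 = 256 left.
September 1977 has 30 days: 256 − 30 = 226 left.
August 1977 has 31 days: 226 − 31 = 195 left.
July 1977 has 31 days: 195 − 31 = 164 left.
June 1977 has 30 days: 164 − 30 = 134 left.
May 1977 has 31 days: 134 − 31 = 103 left.
April 1977 has 30 days: 103 − 30 = 73 left.
March 1977 has 31 days: 73 − 31 = 42 left.
February 1977 has 28 days (1977 is not a leap year): 42 − 28 = 14 left.
January 1977 has 31 days; 31 − 14 = 17 → January 17, 1977.
Going back 385 days from January 17, 1977:
Going back 17 days from January 17, 1977 reaches the end of the previous month; 385 − 17 = 368 left.
December 1976 has 31 days: 368 − 31 = 337 left.
November 1976 has 30 days: 337 − 30 = 307 left.
October 1976 has 31 days: 307 − 31 = 276 left.
September 1976 has 30 days: 276 − 30 = 246 left.
August 1976 has 31 days: 246 − 31 = 215 left.
July 1976 has 31 days: 215 − 31 = 184 left.
June 1976 has 30 days: 184 − 30 = 154 left.
May 1976 has 31 days: 154 − 31 = 123 left.
April 1976 has 30 days: 123 − 30 = 93 left.
March 1976 has 31 days: 93 − 31 = 62 left.
February 1976 has 29 days (1976 is a leap year): 62 − 29 = 33 left.
January 1976 has 31 days: 33 − 31 = 2 left.
December 1975 has 31 days; 31 − 2 = 29 → December 29, 1975.
Adding 600 days from December 29, 1975:
December has 31 days, so 31 − 29 = 2 days remain after December 29, 1975; 600 − 2 = 598 left.
January 1976 has 31 days: 598 − 31 = 567 left.
February 1976 has 29 days (1976 is a leap year): 567 − 29 = 538 left.
March 1976 has 31 days: 538 − 31 = 507 left.
April 1976 has 30 days: 507 − 30 = 477 left.
May 1976 has 31 days: 477 − 31 = 446 left.
June 1976 has 30 days: 446 − 30 = 416 left.
July 1976 has 31 days: 416 − 31 = 385 left.
August 1976 has 31 days: 385 − 31 = 354 left.
September 1976 has 30 days: 354 − 30 = 324 left.
October 1976 has 31 days: 324 − 31 = 293 left.
November 1976 has 30 days: 293 − 30 = 263 left.
December 1976 has 31 days: 263 − 31 = 232 left.
January 1977 has 31 days: 232 − 31 = 201 left.
February 1977 has 28 days (1977 is not a leap year): 201 − 28 = 173 left.
March 1977 has 31 days: 173 − 31 = 142 left.
April 1977 has 30 days: 142 − 30 = 112 left.
May 1977 has 31 days: 112 − 31 = 81 left.
June 1977 has 30 days: 81 − 30 = 51 left.
July 1977 has 31 days: 51 − 31 = 20 left.
20 days into August 1977 → August 20, 1977.
Subtracting 140 days from August 20, 1977:
Going back 20 days from August 20, 1977 reaches the end of the previous month; 140 − 20 = 120 left.
July 1977 has 31 days: 120 − 31 = 89 left.
June 1977 has 30 days: 89 − 30 = 59 left.
May 1977 has 31 days: 59 − 31 = 28 left.
April 1977 has 30 days; 30 − 28 = 2 → April 2, 1977.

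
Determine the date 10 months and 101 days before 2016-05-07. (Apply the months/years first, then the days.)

March 28, 2015

Subtracting 10 months and 101 days from May 7, 2016: first the month/year part, then the days.
month 5 − 10 = -5, which is month 7 of year 2015 → July 2015.
Day 7 is valid in July, giving July 7, 2015.
Now subtract 101 days from July 7, 2015.
Going back 7 days from July 7, 2015 reaches the end of the previous month; 101 − 7 = 94 left.
June 2015 has 30 days: 94 − 30 = 64 left.
May 2015 has 31 days: 64 − 31 = 33 left.
April 2015 has 30 days: 33 − 30 = 3 left.
March 2015 has 31 days; 31 − 3 = 28 → March 28, 2015.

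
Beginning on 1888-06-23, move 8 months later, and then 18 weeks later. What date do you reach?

June 29, 1889

Advancing 8 months from June 23, 1888:
month 6 + 8 = 14, which is month 2 of year 1889 → February 1889.
Day 23 is valid in February, giving February 23, 1889.
Advancing 18 weeks (= 126 days) from February 23, 1889:
February has 28 days, so 28 − 23 = 5 days remain after February 23, 1889; 126 − 5 = 121 left.
March 1889 has 31 days: 121 − 31 = 90 left.
April 1889 has 30 days: 90 − 30 = 60 left.
May 1889 has 31 days: 60 − 31 = 29 left.
29 days into June 1889 → June 29, 1889.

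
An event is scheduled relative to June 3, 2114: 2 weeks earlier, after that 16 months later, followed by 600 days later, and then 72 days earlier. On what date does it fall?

Counting back 2 weeks (= 14 days) from June 3, 2114:
Going back 3 days from June 3, 2114 reaches the end of the previous month; 14 − 3 = 11 left.
May 2114 has 31 days; 31 − 11 = 20 → May 20, 2114.
Counting forward 16 months from May 20, 2114:
month 5 + 16 = 21, which is month 9 of year 2115 → September 2115.
Day 20 is valid in September, giving September 20, 2115.
Adding 600 days from September 20, 2115:
September has 30 days, so 30 − 20 = 10 days remain after September 20, 2115; 600 − 10 = 590 left.
October 2115 has 31 days: 590 − 31 = 559 left.
November 2115 has 30 days: 559 − 30 = 529 left.
December 2115 has 31 days: 529 − 31 = 498 left.
January 2116 has 31 days: 498 − 31 = 467 left.
February 2116 has 29 days (2116 is a leap year): 467 − 29 = 438 left.
March 2116 has 31 days: 438 − 31 = 407 left.
April 2116 has 30 days: 407 − 30 = 377 left.
May 2116 has 31 days: 377 − 31 = 346 left.
June 2116 has 30 days: 346 − 30 = 316 left.
July 2116 has 31 days: 316 − 31 = 285 left.
August 2116 has 31 days: 285 − 31 = 254 left.
September 2116 has 30 days: 254 − 30 = 224 left.
October 2116 has 31 days: 224 − 31 = 193 left.
November 2116 has 30 days: 193 − 30 = 163 left.
December 2116 has 31 days: 163 − 31 = 132 left.
January 2117 has 31 days: 132 − 31 = 101 left.
February 2117 has 28 days (2117 is not a leap year): 101 − 28 = 73 left.
March 2117 has 31 days: 73 − 31 = 42 left.
April 2117 has 30 days: 42 − 30 = 12 left.
12 days into May 2117 → May 12, 2117.
Going back 72 days from May 12, 2117:
Going back 12 days from May 12, 2117 reaches the end of the previous month; 72 − 12 = 60 left.
April 2117 has 30 days: 60 − 30 = 30 left.
March 2117 has 31 days; 31 − 30 = 1 → March 1, 2117.

March 1, 2117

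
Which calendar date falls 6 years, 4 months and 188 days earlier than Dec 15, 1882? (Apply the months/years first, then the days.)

February 9, 1876

Going back 6 years, 4 months and 188 days from December 15, 1882: first the month/year part, then the days.
-6 years → 1876; month 12 − 4 = 8 → August 1876.
Day 15 is valid in August, giving August 15, 1876.
Now subtract 188 days from August 15, 1876.
Going back 15 days from August 15, 1876 reaches the end of the previous month; 188 − 15 = 173 left.
July 1876 has 31 days: 173 − 31 = 142 left.
June 1876 has 30 days: 142 − 30 = 112 left.
May 1876 has 31 days: 112 − 31 = 81 left.
April 1876 has 30 days: 81 − 30 = 51 left.
March 1876 has 31 days: 51 − 31 = 20 left.
February 1876 has 29 days; 29 − 20 = 9 → February 9, 1876.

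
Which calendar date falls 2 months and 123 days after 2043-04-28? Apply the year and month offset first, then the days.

Adding 2 months and 123 days from April 28, 2043: first the month/year part, then the days.
month 4 + 2 = 6 → June 2043.
Day 28 is valid in June, giving June 28, 2043.
Now add 123 days from June 28, 2043.
June has 30 days, so 30 − 28 = 2 days remain after June 28, 2043; 123 − 2 = 121 left.
July 2043 has 31 days: 121 − 31 = 90 left.
August 2043 has 31 days: 90 − 31 = 59 left.
September 2043 has 30 days: 59 − 30 = 29 left.
29 days into October 2043 → October 29, 2043.

October 29, 2043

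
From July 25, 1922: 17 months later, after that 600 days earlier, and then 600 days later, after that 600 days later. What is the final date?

August 16, 1925

Counting forward 17 months from July 25, 1922:
month 7 + 17 = 24, which is month 12 of year 1923 → December 1923.
Day 25 is valid in December, giving December 25, 1923.
Subtracting 600 days from December 25, 1923:
Going back 25 days from December 25, 1923 reaches the end of the previous month; 600 − 25 = 575 left.
November 1923 has 30 days: 575 − 30 = 545 left.
October 1923 has 31 days: 545 − 31 = 514 left.
September 1923 has 30 days: 514 − 30 = 484 left.
August 1923 has 31 days: 484 − 31 = 453 left.
July 1923 has 31 days: 453 − 31 = 422 left.
June 1923 has 30 days: 422 − 30 = 392 left.
May 1923 has 31 days: 392 − 31 = 361 left.
April 1923 has 30 days: 361 − 30 = 331 left.
March 1923 has 31 days: 331 − 31 = 300 left.
February 1923 has 28 days (1923 is not a leap year): 300 − 28 = 272 left.
January 1923 has 31 days: 272 − 31 = 241 left.
December 1922 has 31 days: 241 − 31 = 210 left.
November 1922 has 30 days: 210 − 30 = 180 left.
October 1922 has 31 days: 180 − 31 = 149 left.
September 1922 has 30 days: 149 − 30 = 119 left.
August 1922 has 31 days: 119 − 31 = 88 left.
July 1922 has 31 days: 88 − 31 = 57 left.
June 1922 has 30 days: 57 − 30 = 27 left.
May 1922 has 31 days; 31 − 27 = 4 → May 4, 1922.
Counting forward 600 days from May 4, 1922:
May has 31 days, so 31 − 4 = 27 days remain after May 4, 1922; 600 − 27 = 573 left.
June 1922 has 30 days: 573 − 30 = 543 left.
July 1922 has 31 days: 543 − 31 = 512 left.
August 1922 has 31 days: 512 − 31 = 481 left.
September 1922 has 30 days: 481 − 30 = 451 left.
October 1922 has 31 days: 451 − 31 = 420 left.
November 1922 has 30 days: 420 − 30 = 390 left.
December 1922 has 31 days: 390 − 31 = 359 left.
January 1923 has 31 days: 359 − 31 = 328 left.
February 1923 has 28 days (1923 is not a leap year): 328 − 28 = 300 left.
March 1923 has 31 days: 300 − 31 = 269 left.
April 1923 has 30 days: 269 − 30 = 239 left.
May 1923 has 31 days: 239 − 31 = 208 left.
June 1923 has 30 days: 208 − 30 = 178 left.
July 1923 has 31 days: 178 − 31 = 147 left.
August 1923 has 31 days: 147 − 31 = 116 left.
September 1923 has 30 days: 116 − 30 = 86 left.
October 1923 has 31 days: 86 − 31 = 55 left.
November 1923 has 30 days: 55 − 30 = 25 left.
25 days into December 1923 → December 25, 1923.
Counting forward 600 days from December 25, 1923:
December has 31 days, so 31 − 25 = 6 days remain after December 25, 1923; 600 − 6 = 594 left.
January 1924 has 31 days: 594 − 31 = 563 left.
February 1924 has 29 days (1924 is a leap year): 563 − 29 = 534 left.
March 1924 has 31 days: 534 − 31 = 503 left.
April 1924 has 30 days: 503 − 30 = 473 left.
May 1924 has 31 days: 473 − 31 = 442 left.
June 1924 has 30 days: 442 − 30 = 412 left.
July 1924 has 31 days: 412 − 31 = 381 left.
August 1924 has 31 days: 381 − 31 = 350 left.
September 1924 has 30 days: 350 − 30 = 320 left.
October 1924 has 31 days: 320 − 31 = 289 left.
November 1924 has 30 days: 289 − 30 = 259 left.
December 1924 has 31 days: 259 − 31 = 228 left.
January 1925 has 31 days: 228 − 31 = 197 left.
February 1925 has 28 days (1925 is not a leap year): 197 − 28 = 169 left.
March 1925 has 31 days: 169 − 31 = 138 left.
April 1925 has 30 days: 138 − 30 = 108 left.
May 1925 has 31 days: 108 − 31 = 77 left.
June 1925 has 30 days: 77 − 30 = 47 left.
July 1925 has 31 days: 47 − 31 = 16 left.
16 days into August 1925 → August 16, 1925.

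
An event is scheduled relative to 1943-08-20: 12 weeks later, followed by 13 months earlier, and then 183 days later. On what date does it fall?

April 13, 1943

Counting forward 12 weeks (= 84 days) from August 20, 1943:
August has 31 days, so 31 − 20 = 11 days remain after August 20, 1943; 84 − 11 = 73 left.
September 1943 has 30 days: 73 − 30 = 43 left.
October 1943 has 31 days: 43 − 31 = 12 left.
12 days into November 1943 → November 12, 1943.
Subtracting 13 months from November 12, 1943:
month 11 − 13 = -2, which is month 10 of year 1942 → October 1942.
Day 12 is valid in October, giving October 12, 1942.
Advancing 183 days from October 12, 1942:
October has 31 days, so 31 − 12 = 19 days remain after October 12, 1942; 183 − 19 = 164 left.
November 1942 has 30 days: 164 − 30 = 134 left.
December 1942 has 31 days: 134 − 31 = 103 left.
January 1943 has 31 days: 103 − 31 = 72 left.
February 1943 has 28 days (1943 is not a leap year): 72 − 28 = 44 left.
March 1943 has 31 days: 44 − 31 = 13 left.
13 days into April 1943 → April 13, 1943.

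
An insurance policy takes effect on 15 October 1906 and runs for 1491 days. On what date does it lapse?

November 14, 1910

Counting forward 1491 days from October 15, 1906.
October has 31 days, so 31 − 15 = 16 days remain after October 15, 1906; 1491 − 16 = 1475 left.
November 1906 has 30 days: 1475 − 30 = 1445 left.
December 1906 has 31 days: 1445 − 31 = 1414 left.
January 1907 has 31 days: 1414 − 31 = 1383 left.
February 1907 has 28 days (1907 is not a leap year): 1383 − 28 = 1355 left.
March 1907 has 31 days: 1355 − 31 = 1324 left.
April 1907 has 30 days: 1324 − 30 = 1294 left.
May 1907 has 31 days: 1294 − 31 = 1263 left.
June 1907 has 30 days: 1263 − 30 = 1233 left.
July 1907 has 31 days: 1233 − 31 = 1202 left.
August 1907 has 31 days: 1202 − 31 = 1171 left.
September 1907 has 30 days: 1171 − 30 = 1141 left.
October 1907 has 31 days: 1141 − 31 = 1110 left.
November 1907 has 30 days: 1110 − 30 = 1080 left.
December 1907 has 31 days: 1080 − 31 = 1049 left.
January 1908 has 31 days: 1049 − 31 = 1018 left.
February 1908 has 29 days (1908 is a leap year): 1018 − 29 = 989 left.
March 1908 has 31 days: 989 − 31 = 958 left.
April 1908 has 30 days: 958 − 30 = 928 left.
May 1908 has 31 days: 928 − 31 = 897 left.
June 1908 has 30 days: 897 − 30 = 867 left.
July 1908 has 31 days: 867 − 31 = 836 left.
August 1908 has 31 days: 836 − 31 = 805 left.
September 1908 has 30 days: 805 − 30 = 775 left.
October 1908 has 31 days: 775 − 31 = 744 left.
November 1908 has 30 days: 744 − 30 = 714 left.
December 1908 has 31 days: 714 − 31 = 683 left.
January 1909 has 31 days: 683 − 31 = 652 left.
February 1909 has 28 days (1909 is not a leap year): 652 − 28 = 624 left.
March 1909 has 31 days: 624 − 31 = 593 left.
April 1909 has 30 days: 593 − 30 = 563 left.
May 1909 has 31 days: 563 − 31 = 532 left.
June 1909 has 30 days: 532 − 30 = 502 left.
July 1909 has 31 days: 502 − 31 = 471 left.
August 1909 has 31 days: 471 − 31 = 440 left.
September 1909 has 30 days: 440 − 30 = 410 left.
October 1909 has 31 days: 410 − 31 = 379 left.
November 1909 has 30 days: 379 − 30 = 349 left.
December 1909 has 31 days: 349 − 31 = 318 left.
January 1910 has 31 days: 318 − 31 = 287 left.
February 1910 has 28 days (1910 is not a leap year): 287 − 28 = 259 left.
March 1910 has 31 days: 259 − 31 = 228 left.
April 1910 has 30 days: 228 − 30 = 198 left.
May 1910 has 31 days: 198 − 31 = 167 left.
June 1910 has 30 days: 167 − 30 = 137 left.
July 1910 has 31 days: 137 − 31 = 106 left.
August 1910 has 31 days: 106 − 31 = 75 left.
September 1910 has 30 days: 75 − 30 = 45 left.
October 1910 has 31 days: 45 − 31 = 14 left.
14 days into November 1910 → November 14, 1910.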